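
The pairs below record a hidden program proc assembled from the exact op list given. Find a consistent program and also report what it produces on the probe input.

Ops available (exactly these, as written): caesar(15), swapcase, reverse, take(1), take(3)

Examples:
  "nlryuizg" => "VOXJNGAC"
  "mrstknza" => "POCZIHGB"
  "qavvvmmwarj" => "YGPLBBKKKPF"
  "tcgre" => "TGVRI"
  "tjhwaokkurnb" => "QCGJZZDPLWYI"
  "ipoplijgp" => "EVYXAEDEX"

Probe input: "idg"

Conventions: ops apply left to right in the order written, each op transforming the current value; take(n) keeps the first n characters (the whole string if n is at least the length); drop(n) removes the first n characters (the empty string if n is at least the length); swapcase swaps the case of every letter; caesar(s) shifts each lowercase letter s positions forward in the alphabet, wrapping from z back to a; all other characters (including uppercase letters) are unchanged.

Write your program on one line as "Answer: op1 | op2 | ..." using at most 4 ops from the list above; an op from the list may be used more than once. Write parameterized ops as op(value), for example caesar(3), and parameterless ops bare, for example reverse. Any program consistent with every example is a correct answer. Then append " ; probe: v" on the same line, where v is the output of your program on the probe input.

reverse | caesar(15) | swapcase ; probe: "VSX"

Check, running the answer program on each example:
  "nlryuizg" -> "gziuyrln" -> "voxjngac" -> "VOXJNGAC"
  "mrstknza" -> "aznktsrm" -> "poczihgb" -> "POCZIHGB"
  "qavvvmmwarj" -> "jrawmmvvvaq" -> "ygplbbkkkpf" -> "YGPLBBKKKPF"
  "tcgre" -> "ergct" -> "tgvri" -> "TGVRI"
  "tjhwaokkurnb" -> "bnrukkoawhjt" -> "qcgjzzdplwyi" -> "QCGJZZDPLWYI"
  "ipoplijgp" -> "pgjilpopi" -> "evyxaedex" -> "EVYXAEDEX"
  probe: "idg" -> "gdi" -> "vsx" -> "VSX"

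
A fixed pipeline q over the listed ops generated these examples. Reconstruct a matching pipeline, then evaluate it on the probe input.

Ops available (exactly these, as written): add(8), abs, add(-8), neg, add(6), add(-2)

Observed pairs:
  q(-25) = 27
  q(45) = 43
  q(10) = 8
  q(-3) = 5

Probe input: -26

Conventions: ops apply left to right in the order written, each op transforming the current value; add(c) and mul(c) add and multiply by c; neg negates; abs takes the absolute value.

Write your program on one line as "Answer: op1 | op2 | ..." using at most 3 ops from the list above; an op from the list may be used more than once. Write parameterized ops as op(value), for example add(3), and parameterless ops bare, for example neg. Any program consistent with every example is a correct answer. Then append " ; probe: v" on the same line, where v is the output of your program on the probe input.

add(-2) | abs ; probe: 28

Check, running the answer program on each example:
  -25 -> -27 -> 27
  45 -> 43 -> 43
  10 -> 8 -> 8
  -3 -> -5 -> 5
  probe: -26 -> -28 -> 28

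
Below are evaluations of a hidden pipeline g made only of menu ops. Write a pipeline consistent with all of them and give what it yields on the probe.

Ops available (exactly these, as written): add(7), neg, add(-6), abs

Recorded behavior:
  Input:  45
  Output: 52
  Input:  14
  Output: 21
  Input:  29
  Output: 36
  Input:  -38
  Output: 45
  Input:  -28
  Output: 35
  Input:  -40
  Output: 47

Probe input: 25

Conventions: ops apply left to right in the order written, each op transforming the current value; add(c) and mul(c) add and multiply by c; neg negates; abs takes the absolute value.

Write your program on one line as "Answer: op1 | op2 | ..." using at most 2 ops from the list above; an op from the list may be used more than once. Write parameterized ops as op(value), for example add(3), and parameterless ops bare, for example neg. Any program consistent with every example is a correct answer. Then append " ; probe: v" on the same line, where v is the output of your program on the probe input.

abs | add(7) ; probe: 32

Check, running the answer program on each example:
  45 -> 45 -> 52
  14 -> 14 -> 21
  29 -> 29 -> 36
  -38 -> 38 -> 45
  -28 -> 28 -> 35
  -40 -> 40 -> 47
  probe: 25 -> 25 -> 32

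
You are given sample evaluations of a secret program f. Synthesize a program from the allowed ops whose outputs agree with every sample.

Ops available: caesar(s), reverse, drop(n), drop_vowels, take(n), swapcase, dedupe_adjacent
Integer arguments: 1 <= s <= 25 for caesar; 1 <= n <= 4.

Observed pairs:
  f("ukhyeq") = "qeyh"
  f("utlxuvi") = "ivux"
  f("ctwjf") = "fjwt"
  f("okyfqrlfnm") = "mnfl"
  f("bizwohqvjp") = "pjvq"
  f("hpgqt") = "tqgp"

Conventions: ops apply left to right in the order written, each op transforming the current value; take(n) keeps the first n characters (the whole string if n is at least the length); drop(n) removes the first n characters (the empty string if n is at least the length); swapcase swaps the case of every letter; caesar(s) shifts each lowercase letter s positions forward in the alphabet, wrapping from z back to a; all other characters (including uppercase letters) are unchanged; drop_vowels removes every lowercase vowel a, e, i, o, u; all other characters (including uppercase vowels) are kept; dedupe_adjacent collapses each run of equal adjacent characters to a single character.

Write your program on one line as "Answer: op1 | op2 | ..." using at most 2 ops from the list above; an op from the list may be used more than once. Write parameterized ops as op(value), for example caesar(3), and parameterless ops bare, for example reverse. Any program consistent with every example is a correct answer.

reverse | take(4)

Check, running the answer program on each example:
  "ukhyeq" -> "qeyhku" -> "qeyh"
  "utlxuvi" -> "ivuxltu" -> "ivux"
  "ctwjf" -> "fjwtc" -> "fjwt"
  "okyfqrlfnm" -> "mnflrqfyko" -> "mnfl"
  "bizwohqvjp" -> "pjvqhowzib" -> "pjvq"
  "hpgqt" -> "tqgph" -> "tqgp"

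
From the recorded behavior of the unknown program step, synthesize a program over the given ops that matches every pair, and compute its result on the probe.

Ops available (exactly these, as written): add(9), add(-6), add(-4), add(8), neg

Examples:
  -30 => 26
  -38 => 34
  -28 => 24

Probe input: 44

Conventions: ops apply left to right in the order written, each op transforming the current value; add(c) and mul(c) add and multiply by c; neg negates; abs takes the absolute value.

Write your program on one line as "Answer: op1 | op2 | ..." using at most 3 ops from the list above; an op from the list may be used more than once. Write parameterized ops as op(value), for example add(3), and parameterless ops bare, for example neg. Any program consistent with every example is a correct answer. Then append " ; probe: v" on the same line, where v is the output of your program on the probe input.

neg | add(-4) ; probe: -48

Check, running the answer program on each example:
  -30 -> 30 -> 26
  -38 -> 38 -> 34
  -28 -> 28 -> 24
  probe: 44 -> -44 -> -48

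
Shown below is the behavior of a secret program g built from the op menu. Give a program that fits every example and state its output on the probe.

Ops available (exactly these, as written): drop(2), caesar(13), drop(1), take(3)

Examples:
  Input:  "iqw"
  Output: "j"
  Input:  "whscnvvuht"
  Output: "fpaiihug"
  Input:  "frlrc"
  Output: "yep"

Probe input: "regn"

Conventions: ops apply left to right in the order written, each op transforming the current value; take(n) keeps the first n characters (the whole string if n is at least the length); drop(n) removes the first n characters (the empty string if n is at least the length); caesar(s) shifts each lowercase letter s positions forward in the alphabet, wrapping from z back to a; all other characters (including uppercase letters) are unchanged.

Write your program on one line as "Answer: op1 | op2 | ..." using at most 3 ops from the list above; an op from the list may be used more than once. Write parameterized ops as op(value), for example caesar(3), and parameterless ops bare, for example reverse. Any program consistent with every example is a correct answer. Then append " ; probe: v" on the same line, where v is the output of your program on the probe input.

drop(1) | caesar(13) | drop(1) ; probe: "ta"

Check, running the answer program on each example:
  "iqw" -> "qw" -> "dj" -> "j"
  "whscnvvuht" -> "hscnvvuht" -> "ufpaiihug" -> "fpaiihug"
  "frlrc" -> "rlrc" -> "eyep" -> "yep"
  probe: "regn" -> "egn" -> "rta" -> "ta"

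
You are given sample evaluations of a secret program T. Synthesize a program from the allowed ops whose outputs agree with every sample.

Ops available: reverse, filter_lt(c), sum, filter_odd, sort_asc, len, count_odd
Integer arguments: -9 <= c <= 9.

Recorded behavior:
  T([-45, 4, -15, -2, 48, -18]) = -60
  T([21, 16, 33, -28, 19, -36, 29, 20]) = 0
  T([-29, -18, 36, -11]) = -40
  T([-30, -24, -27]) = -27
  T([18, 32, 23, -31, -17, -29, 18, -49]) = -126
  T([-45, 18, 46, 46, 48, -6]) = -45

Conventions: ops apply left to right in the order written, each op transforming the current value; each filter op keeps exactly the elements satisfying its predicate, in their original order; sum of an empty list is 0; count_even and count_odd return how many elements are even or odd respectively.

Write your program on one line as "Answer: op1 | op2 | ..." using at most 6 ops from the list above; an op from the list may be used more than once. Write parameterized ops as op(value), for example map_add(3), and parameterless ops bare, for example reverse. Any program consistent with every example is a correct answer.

reverse | filter_lt(9) | sort_asc | filter_odd | reverse | sum

Check, running the answer program on each example:
  [-45, 4, -15, -2, 48, -18] -> [-18, 48, -2, -15, 4, -45] -> [-18, -2, -15, 4, -45] -> [-45, -18, -15, -2, 4] -> [-45, -15] -> [-15, -45] -> -60
  [21, 16, 33, -28, 19, -36, 29, 20] -> [20, 29, -36, 19, -28, 33, 16, 21] -> [-36, -28] -> [-36, -28] -> [] -> [] -> 0
  [-29, -18, 36, -11] -> [-11, 36, -18, -29] -> [-11, -18, -29] -> [-29, -18, -11] -> [-29, -11] -> [-11, -29] -> -40
  [-30, -24, -27] -> [-27, -24, -30] -> [-27, -24, -30] -> [-30, -27, -24] -> [-27] -> [-27] -> -27
  [18, 32, 23, -31, -17, -29, 18, -49] -> [-49, 18, -29, -17, -31, 23, 32, 18] -> [-49, -29, -17, -31] -> [-49, -31, -29, -17] -> [-49, -31, -29, -17] -> [-17, -29, -31, -49] -> -126
  [-45, 18, 46, 46, 48, -6] -> [-6, 48, 46, 46, 18, -45] -> [-6, -45] -> [-45, -6] -> [-45] -> [-45] -> -45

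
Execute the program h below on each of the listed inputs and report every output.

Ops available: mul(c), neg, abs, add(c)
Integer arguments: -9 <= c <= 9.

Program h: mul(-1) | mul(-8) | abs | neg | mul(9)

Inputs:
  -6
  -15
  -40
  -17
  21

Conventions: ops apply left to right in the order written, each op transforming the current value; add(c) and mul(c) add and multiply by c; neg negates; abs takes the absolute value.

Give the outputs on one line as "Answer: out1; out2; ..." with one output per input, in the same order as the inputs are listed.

Execution, op by op:
  -6 -> 6 -> -48 -> 48 -> -48 -> -432
  -15 -> 15 -> -120 -> 120 -> -120 -> -1080
  -40 -> 40 -> -320 -> 320 -> -320 -> -2880
  -17 -> 17 -> -136 -> 136 -> -136 -> -1224
  21 -> -21 -> 168 -> 168 -> -168 -> -1512

-432; -1080; -2880; -1224; -1512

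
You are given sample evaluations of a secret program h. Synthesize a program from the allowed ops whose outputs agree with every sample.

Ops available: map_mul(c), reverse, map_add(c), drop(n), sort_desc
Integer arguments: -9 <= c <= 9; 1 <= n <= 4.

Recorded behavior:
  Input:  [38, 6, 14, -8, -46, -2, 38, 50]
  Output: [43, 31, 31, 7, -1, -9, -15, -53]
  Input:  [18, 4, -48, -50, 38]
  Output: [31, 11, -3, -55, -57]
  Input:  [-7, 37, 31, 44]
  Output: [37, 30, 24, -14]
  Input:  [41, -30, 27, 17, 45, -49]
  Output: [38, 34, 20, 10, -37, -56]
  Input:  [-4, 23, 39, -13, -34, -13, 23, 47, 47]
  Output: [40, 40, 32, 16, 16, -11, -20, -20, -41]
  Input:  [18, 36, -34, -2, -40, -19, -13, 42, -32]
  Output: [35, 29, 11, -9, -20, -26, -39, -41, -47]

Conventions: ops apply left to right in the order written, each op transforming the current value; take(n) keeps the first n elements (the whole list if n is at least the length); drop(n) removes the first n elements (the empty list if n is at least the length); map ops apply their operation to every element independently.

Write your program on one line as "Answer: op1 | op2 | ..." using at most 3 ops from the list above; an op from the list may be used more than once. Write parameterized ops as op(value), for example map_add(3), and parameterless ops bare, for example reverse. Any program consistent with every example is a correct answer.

reverse | sort_desc | map_add(-7)

Check, running the answer program on each example:
  [38, 6, 14, -8, -46, -2, 38, 50] -> [50, 38, -2, -46, -8, 14, 6, 38] -> [50, 38, 38, 14, 6, -2, -8, -46] -> [43, 31, 31, 7, -1, -9, -15, -53]
  [18, 4, -48, -50, 38] -> [38, -50, -48, 4, 18] -> [38, 18, 4, -48, -50] -> [31, 11, -3, -55, -57]
  [-7, 37, 31, 44] -> [44, 31, 37, -7] -> [44, 37, 31, -7] -> [37, 30, 24, -14]
  [41, -30, 27, 17, 45, -49] -> [-49, 45, 17, 27, -30, 41] -> [45, 41, 27, 17, -30, -49] -> [38, 34, 20, 10, -37, -56]
  [-4, 23, 39, -13, -34, -13, 23, 47, 47] -> [47, 47, 23, -13, -34, -13, 39, 23, -4] -> [47, 47, 39, 23, 23, -4, -13, -13, -34] -> [40, 40, 32, 16, 16, -11, -20, -20, -41]
  [18, 36, -34, -2, -40, -19, -13, 42, -32] -> [-32, 42, -13, -19, -40, -2, -34, 36, 18] -> [42, 36, 18, -2, -13, -19, -32, -34, -40] -> [35, 29, 11, -9, -20, -26, -39, -41, -47]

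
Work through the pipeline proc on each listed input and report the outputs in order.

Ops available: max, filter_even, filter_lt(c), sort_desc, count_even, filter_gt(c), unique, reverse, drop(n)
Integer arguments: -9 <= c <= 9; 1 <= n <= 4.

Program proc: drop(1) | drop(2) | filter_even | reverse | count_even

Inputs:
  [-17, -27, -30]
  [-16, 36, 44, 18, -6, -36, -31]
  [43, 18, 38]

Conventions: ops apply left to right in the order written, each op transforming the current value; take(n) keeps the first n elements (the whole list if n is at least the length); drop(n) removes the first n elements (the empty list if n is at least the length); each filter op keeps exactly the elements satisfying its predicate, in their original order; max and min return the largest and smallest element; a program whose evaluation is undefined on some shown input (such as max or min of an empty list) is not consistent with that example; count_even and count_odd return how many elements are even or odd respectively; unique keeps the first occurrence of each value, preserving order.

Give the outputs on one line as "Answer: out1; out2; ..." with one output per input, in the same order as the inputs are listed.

Execution, op by op:
  [-17, -27, -30] -> [-27, -30] -> [] -> [] -> [] -> 0
  [-16, 36, 44, 18, -6, -36, -31] -> [36, 44, 18, -6, -36, -31] -> [18, -6, -36, -31] -> [18, -6, -36] -> [-36, -6, 18] -> 3
  [43, 18, 38] -> [18, 38] -> [] -> [] -> [] -> 0

0; 3; 0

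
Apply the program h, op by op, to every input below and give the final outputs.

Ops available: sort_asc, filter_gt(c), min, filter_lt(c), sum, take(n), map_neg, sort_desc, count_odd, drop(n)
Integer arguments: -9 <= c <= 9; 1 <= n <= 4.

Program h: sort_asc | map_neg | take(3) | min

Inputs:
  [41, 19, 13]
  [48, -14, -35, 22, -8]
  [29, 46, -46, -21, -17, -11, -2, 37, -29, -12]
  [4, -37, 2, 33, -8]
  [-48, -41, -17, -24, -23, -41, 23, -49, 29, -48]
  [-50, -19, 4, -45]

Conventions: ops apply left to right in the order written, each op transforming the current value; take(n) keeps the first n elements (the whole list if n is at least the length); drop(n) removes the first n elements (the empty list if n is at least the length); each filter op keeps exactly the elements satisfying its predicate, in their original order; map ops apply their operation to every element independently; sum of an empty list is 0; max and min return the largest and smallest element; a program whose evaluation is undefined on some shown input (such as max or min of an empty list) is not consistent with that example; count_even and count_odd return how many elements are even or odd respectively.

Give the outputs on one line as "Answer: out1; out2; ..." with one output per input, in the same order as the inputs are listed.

Execution, op by op:
  [41, 19, 13] -> [13, 19, 41] -> [-13, -19, -41] -> [-13, -19, -41] -> -41
  [48, -14, -35, 22, -8] -> [-35, -14, -8, 22, 48] -> [35, 14, 8, -22, -48] -> [35, 14, 8] -> 8
  [29, 46, -46, -21, -17, -11, -2, 37, -29, -12] -> [-46, -29, -21, -17, -12, -11, -2, 29, 37, 46] -> [46, 29, 21, 17, 12, 11, 2, -29, -37, -46] -> [46, 29, 21] -> 21
  [4, -37, 2, 33, -8] -> [-37, -8, 2, 4, 33] -> [37, 8, -2, -4, -33] -> [37, 8, -2] -> -2
  [-48, -41, -17, -24, -23, -41, 23, -49, 29, -48] -> [-49, -48, -48, -41, -41, -24, -23, -17, 23, 29] -> [49, 48, 48, 41, 41, 24, 23, 17, -23, -29] -> [49, 48, 48] -> 48
  [-50, -19, 4, -45] -> [-50, -45, -19, 4] -> [50, 45, 19, -4] -> [50, 45, 19] -> 19

-41; 8; 21; -2; 48; 19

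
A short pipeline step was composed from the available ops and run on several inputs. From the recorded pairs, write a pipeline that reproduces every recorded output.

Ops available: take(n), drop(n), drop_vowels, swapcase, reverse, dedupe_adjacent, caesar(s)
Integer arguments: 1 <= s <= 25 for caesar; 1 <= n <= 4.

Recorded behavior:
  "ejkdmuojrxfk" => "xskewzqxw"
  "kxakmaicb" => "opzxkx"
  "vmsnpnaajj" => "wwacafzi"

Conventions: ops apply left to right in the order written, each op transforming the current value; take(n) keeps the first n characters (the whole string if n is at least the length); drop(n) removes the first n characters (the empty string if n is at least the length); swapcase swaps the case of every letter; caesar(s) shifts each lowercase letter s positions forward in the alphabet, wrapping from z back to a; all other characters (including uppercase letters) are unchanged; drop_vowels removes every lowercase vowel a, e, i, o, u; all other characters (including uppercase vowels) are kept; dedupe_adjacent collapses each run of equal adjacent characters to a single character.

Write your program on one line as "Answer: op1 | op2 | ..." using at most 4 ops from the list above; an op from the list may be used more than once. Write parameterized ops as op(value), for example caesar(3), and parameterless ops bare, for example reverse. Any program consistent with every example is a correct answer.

drop_vowels | caesar(13) | reverse

Check, running the answer program on each example:
  "ejkdmuojrxfk" -> "jkdmjrxfk" -> "wxqzweksx" -> "xskewzqxw"
  "kxakmaicb" -> "kxkmcb" -> "xkxzpo" -> "opzxkx"
  "vmsnpnaajj" -> "vmsnpnjj" -> "izfacaww" -> "wwacafzi"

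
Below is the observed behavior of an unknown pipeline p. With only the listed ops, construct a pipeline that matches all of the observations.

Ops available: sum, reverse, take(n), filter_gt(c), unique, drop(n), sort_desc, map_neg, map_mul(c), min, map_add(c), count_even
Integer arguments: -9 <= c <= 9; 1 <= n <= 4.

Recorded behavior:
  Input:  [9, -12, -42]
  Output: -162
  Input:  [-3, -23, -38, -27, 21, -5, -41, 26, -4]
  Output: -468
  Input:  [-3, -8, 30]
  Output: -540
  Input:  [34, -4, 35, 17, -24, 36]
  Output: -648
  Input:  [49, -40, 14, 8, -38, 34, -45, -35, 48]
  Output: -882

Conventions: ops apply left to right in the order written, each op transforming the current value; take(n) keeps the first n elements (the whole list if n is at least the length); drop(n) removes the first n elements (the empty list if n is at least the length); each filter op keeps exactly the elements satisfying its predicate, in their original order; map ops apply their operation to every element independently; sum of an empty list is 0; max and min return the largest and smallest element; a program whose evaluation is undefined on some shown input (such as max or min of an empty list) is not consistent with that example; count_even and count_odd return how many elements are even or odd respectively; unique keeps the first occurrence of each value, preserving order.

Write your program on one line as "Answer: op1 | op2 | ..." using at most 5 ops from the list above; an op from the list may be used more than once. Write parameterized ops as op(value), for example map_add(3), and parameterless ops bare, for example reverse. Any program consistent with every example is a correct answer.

map_mul(3) | map_mul(-1) | sort_desc | map_mul(6) | min

Check, running the answer program on each example:
  [9, -12, -42] -> [27, -36, -126] -> [-27, 36, 126] -> [126, 36, -27] -> [756, 216, -162] -> -162
  [-3, -23, -38, -27, 21, -5, -41, 26, -4] -> [-9, -69, -114, -81, 63, -15, -123, 78, -12] -> [9, 69, 114, 81, -63, 15, 123, -78, 12] -> [123, 114, 81, 69, 15, 12, 9, -63, -78] -> [738, 684, 486, 414, 90, 72, 54, -378, -468] -> -468
  [-3, -8, 30] -> [-9, -24, 90] -> [9, 24, -90] -> [24, 9, -90] -> [144, 54, -540] -> -540
  [34, -4, 35, 17, -24, 36] -> [102, -12, 105, 51, -72, 108] -> [-102, 12, -105, -51, 72, -108] -> [72, 12, -51, -102, -105, -108] -> [432, 72, -306, -612, -630, -648] -> -648
  [49, -40, 14, 8, -38, 34, -45, -35, 48] -> [147, -120, 42, 24, -114, 102, -135, -105, 144] -> [-147, 120, -42, -24, 114, -102, 135, 105, -144] -> [135, 120, 114, 105, -24, -42, -102, -144, -147] -> [810, 720, 684, 630, -144, -252, -612, -864, -882] -> -882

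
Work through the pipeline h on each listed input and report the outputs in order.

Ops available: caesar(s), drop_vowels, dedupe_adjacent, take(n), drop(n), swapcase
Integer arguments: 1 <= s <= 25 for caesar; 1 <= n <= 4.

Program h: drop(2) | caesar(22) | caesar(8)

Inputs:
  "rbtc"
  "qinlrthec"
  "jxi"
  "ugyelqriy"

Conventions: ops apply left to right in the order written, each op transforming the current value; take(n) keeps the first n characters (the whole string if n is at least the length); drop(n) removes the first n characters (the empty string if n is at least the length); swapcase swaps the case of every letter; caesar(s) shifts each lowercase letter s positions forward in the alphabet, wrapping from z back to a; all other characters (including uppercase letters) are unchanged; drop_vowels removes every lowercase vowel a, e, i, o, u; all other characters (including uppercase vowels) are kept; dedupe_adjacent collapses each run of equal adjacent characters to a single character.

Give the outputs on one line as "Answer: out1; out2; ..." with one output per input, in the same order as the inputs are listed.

"xg"; "rpvxlig"; "m"; "cipuvmc"

Execution, op by op:
  "rbtc" -> "tc" -> "py" -> "xg"
  "qinlrthec" -> "nlrthec" -> "jhnpday" -> "rpvxlig"
  "jxi" -> "i" -> "e" -> "m"
  "ugyelqriy" -> "yelqriy" -> "uahmneu" -> "cipuvmc"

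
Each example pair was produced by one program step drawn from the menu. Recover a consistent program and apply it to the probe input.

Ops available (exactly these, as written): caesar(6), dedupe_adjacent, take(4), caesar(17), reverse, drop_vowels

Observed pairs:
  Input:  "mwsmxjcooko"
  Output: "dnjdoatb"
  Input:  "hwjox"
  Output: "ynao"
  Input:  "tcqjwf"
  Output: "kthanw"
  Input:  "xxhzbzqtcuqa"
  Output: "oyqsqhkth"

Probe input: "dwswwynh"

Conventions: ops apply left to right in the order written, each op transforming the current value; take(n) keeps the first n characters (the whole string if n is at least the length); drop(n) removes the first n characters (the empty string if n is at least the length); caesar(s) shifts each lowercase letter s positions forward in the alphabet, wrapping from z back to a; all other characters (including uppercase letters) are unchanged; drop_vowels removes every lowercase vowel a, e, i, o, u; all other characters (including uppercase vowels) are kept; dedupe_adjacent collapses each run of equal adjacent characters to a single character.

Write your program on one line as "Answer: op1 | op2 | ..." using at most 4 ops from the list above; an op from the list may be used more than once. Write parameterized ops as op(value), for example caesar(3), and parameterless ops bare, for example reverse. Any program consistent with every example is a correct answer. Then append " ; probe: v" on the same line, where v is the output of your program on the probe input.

drop_vowels | caesar(17) | dedupe_adjacent ; probe: "unjnpey"

Check, running the answer program on each example:
  "mwsmxjcooko" -> "mwsmxjck" -> "dnjdoatb" -> "dnjdoatb"
  "hwjox" -> "hwjx" -> "ynao" -> "ynao"
  "tcqjwf" -> "tcqjwf" -> "kthanw" -> "kthanw"
  "xxhzbzqtcuqa" -> "xxhzbzqtcq" -> "ooyqsqhkth" -> "oyqsqhkth"
  probe: "dwswwynh" -> "dwswwynh" -> "unjnnpey" -> "unjnpey"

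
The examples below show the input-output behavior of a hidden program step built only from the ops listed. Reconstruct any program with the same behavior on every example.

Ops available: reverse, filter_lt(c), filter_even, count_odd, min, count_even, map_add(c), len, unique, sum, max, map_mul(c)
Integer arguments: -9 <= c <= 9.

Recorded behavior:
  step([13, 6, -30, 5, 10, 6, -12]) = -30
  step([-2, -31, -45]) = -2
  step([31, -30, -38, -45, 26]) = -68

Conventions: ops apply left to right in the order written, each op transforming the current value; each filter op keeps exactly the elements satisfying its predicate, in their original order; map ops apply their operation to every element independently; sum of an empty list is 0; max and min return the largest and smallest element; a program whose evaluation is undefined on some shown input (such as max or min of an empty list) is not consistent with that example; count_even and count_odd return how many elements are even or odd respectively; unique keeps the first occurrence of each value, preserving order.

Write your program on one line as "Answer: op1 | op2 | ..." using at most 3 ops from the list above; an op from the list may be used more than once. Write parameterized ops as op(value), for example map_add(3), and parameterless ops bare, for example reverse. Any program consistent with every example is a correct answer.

filter_lt(7) | filter_even | sum

Check, running the answer program on each example:
  [13, 6, -30, 5, 10, 6, -12] -> [6, -30, 5, 6, -12] -> [6, -30, 6, -12] -> -30
  [-2, -31, -45] -> [-2, -31, -45] -> [-2] -> -2
  [31, -30, -38, -45, 26] -> [-30, -38, -45] -> [-30, -38] -> -68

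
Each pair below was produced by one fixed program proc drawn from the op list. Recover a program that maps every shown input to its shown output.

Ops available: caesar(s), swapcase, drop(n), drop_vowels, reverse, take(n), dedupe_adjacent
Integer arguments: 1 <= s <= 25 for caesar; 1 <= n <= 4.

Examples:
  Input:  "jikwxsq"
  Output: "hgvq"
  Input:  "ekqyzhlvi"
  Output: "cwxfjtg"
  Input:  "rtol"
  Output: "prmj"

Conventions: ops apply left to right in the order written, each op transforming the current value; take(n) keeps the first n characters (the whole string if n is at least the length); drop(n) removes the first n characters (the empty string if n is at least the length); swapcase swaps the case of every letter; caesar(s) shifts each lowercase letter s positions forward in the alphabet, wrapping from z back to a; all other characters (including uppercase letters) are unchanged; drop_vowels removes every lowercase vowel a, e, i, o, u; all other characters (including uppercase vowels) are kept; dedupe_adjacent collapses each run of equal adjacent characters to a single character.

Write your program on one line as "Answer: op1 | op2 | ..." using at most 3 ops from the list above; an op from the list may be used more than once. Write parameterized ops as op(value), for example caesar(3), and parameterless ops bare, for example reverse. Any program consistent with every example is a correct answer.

caesar(2) | caesar(22) | drop_vowels

Check, running the answer program on each example:
  "jikwxsq" -> "lkmyzus" -> "hgiuvqo" -> "hgvq"
  "ekqyzhlvi" -> "gmsabjnxk" -> "ciowxfjtg" -> "cwxfjtg"
  "rtol" -> "tvqn" -> "prmj" -> "prmj"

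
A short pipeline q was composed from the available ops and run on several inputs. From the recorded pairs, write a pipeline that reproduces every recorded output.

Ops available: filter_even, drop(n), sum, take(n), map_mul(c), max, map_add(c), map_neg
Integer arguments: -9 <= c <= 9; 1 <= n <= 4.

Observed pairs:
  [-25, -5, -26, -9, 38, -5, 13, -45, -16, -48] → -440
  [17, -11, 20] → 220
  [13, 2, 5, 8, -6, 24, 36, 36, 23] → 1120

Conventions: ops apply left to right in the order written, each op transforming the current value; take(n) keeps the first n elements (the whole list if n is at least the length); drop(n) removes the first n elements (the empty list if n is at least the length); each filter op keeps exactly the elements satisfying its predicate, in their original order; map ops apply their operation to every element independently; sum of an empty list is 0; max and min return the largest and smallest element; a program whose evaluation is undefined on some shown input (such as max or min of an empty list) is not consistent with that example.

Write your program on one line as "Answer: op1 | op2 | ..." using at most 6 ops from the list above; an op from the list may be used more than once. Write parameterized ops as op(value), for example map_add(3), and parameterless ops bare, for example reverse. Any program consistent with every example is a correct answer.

map_add(2) | map_mul(5) | filter_even | map_mul(2) | sum

Check, running the answer program on each example:
  [-25, -5, -26, -9, 38, -5, 13, -45, -16, -48] -> [-23, -3, -24, -7, 40, -3, 15, -43, -14, -46] -> [-115, -15, -120, -35, 200, -15, 75, -215, -70, -230] -> [-120, 200, -70, -230] -> [-240, 400, -140, -460] -> -440
  [17, -11, 20] -> [19, -9, 22] -> [95, -45, 110] -> [110] -> [220] -> 220
  [13, 2, 5, 8, -6, 24, 36, 36, 23] -> [15, 4, 7, 10, -4, 26, 38, 38, 25] -> [75, 20, 35, 50, -20, 130, 190, 190, 125] -> [20, 50, -20, 130, 190, 190] -> [40, 100, -40, 260, 380, 380] -> 1120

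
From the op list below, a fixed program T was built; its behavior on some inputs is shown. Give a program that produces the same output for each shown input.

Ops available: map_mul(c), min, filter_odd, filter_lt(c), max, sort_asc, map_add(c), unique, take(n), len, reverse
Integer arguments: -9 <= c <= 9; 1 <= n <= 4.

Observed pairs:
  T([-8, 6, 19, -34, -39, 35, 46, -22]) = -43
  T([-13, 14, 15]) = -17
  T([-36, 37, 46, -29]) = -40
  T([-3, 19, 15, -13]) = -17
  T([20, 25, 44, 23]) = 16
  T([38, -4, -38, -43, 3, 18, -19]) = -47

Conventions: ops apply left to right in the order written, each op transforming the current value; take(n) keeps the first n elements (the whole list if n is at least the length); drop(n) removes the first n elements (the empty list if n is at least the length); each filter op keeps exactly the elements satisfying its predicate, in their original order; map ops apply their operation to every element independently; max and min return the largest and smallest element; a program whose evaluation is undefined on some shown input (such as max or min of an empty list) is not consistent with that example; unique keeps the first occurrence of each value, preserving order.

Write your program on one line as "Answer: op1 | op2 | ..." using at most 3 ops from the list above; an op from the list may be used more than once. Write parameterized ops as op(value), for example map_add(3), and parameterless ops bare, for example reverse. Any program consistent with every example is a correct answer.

map_add(-4) | min

Check, running the answer program on each example:
  [-8, 6, 19, -34, -39, 35, 46, -22] -> [-12, 2, 15, -38, -43, 31, 42, -26] -> -43
  [-13, 14, 15] -> [-17, 10, 11] -> -17
  [-36, 37, 46, -29] -> [-40, 33, 42, -33] -> -40
  [-3, 19, 15, -13] -> [-7, 15, 11, -17] -> -17
  [20, 25, 44, 23] -> [16, 21, 40, 19] -> 16
  [38, -4, -38, -43, 3, 18, -19] -> [34, -8, -42, -47, -1, 14, -23] -> -47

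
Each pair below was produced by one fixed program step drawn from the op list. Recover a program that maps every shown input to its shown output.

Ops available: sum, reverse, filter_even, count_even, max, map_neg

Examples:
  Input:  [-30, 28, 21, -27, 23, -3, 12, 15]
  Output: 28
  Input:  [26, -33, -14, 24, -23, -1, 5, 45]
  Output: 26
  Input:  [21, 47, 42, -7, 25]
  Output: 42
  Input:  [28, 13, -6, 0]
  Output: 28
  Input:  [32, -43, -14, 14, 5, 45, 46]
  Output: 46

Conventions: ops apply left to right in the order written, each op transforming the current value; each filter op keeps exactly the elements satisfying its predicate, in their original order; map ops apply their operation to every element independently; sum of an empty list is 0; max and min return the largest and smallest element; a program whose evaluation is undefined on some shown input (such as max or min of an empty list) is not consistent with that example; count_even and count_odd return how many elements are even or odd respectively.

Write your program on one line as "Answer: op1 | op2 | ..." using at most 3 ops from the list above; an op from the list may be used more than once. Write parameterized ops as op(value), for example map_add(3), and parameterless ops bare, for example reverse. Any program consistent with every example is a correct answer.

filter_even | max

Check, running the answer program on each example:
  [-30, 28, 21, -27, 23, -3, 12, 15] -> [-30, 28, 12] -> 28
  [26, -33, -14, 24, -23, -1, 5, 45] -> [26, -14, 24] -> 26
  [21, 47, 42, -7, 25] -> [42] -> 42
  [28, 13, -6, 0] -> [28, -6, 0] -> 28
  [32, -43, -14, 14, 5, 45, 46] -> [32, -14, 14, 46] -> 46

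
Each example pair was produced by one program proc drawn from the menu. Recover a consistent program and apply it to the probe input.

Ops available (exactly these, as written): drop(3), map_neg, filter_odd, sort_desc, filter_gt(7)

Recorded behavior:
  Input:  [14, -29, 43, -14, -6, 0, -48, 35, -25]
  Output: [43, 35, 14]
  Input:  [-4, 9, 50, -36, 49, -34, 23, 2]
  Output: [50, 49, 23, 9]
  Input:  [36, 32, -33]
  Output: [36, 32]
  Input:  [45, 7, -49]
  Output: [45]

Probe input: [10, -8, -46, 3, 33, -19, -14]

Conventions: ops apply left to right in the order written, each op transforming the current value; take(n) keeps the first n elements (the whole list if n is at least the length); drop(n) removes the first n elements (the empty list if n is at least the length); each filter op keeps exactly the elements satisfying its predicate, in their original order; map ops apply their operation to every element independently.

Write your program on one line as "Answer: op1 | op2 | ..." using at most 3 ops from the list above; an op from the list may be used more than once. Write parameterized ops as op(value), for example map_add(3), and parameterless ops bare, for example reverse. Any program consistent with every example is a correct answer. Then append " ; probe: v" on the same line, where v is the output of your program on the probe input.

filter_gt(7) | sort_desc ; probe: [33, 10]

Check, running the answer program on each example:
  [14, -29, 43, -14, -6, 0, -48, 35, -25] -> [14, 43, 35] -> [43, 35, 14]
  [-4, 9, 50, -36, 49, -34, 23, 2] -> [9, 50, 49, 23] -> [50, 49, 23, 9]
  [36, 32, -33] -> [36, 32] -> [36, 32]
  [45, 7, -49] -> [45] -> [45]
  probe: [10, -8, -46, 3, 33, -19, -14] -> [10, 33] -> [33, 10]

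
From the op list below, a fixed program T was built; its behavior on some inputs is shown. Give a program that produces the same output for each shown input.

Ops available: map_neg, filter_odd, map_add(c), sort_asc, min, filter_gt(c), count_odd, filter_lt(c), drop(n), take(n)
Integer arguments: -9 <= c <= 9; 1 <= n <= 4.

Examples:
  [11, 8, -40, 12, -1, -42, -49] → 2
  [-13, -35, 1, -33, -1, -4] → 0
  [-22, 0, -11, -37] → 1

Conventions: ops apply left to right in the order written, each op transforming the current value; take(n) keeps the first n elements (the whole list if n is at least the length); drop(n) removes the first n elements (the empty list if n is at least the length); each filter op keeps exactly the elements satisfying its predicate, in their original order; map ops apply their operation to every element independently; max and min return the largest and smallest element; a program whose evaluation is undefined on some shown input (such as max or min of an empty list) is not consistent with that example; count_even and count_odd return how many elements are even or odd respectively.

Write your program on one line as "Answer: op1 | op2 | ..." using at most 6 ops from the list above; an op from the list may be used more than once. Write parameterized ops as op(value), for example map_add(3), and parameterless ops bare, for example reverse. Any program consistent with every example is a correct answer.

take(4) | map_neg | map_add(-3) | filter_lt(9) | filter_odd | count_odd

Check, running the answer program on each example:
  [11, 8, -40, 12, -1, -42, -49] -> [11, 8, -40, 12] -> [-11, -8, 40, -12] -> [-14, -11, 37, -15] -> [-14, -11, -15] -> [-11, -15] -> 2
  [-13, -35, 1, -33, -1, -4] -> [-13, -35, 1, -33] -> [13, 35, -1, 33] -> [10, 32, -4, 30] -> [-4] -> [] -> 0
  [-22, 0, -11, -37] -> [-22, 0, -11, -37] -> [22, 0, 11, 37] -> [19, -3, 8, 34] -> [-3, 8] -> [-3] -> 1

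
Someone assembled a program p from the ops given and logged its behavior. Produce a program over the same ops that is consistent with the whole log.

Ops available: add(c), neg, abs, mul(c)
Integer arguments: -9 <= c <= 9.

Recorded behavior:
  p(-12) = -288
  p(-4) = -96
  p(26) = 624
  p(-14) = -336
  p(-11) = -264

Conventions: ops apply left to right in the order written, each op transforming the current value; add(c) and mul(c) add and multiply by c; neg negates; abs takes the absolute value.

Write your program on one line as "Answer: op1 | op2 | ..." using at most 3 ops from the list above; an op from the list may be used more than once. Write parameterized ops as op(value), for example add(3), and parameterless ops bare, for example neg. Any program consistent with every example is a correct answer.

mul(8) | mul(3)

Check, running the answer program on each example:
  -12 -> -96 -> -288
  -4 -> -32 -> -96
  26 -> 208 -> 624
  -14 -> -112 -> -336
  -11 -> -88 -> -264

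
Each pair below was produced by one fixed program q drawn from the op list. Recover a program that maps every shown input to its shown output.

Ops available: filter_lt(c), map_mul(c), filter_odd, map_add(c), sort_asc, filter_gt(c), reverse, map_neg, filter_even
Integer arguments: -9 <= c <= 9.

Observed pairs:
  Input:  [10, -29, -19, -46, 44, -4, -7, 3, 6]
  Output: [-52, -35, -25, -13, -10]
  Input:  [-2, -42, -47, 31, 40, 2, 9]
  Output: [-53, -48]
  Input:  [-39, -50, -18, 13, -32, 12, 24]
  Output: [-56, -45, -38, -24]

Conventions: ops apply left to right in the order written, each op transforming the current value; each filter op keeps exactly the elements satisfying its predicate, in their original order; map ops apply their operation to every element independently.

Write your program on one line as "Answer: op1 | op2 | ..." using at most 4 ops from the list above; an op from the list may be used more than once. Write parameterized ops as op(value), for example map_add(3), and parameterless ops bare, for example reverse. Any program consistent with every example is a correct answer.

filter_lt(-2) | sort_asc | map_add(-6)

Check, running the answer program on each example:
  [10, -29, -19, -46, 44, -4, -7, 3, 6] -> [-29, -19, -46, -4, -7] -> [-46, -29, -19, -7, -4] -> [-52, -35, -25, -13, -10]
  [-2, -42, -47, 31, 40, 2, 9] -> [-42, -47] -> [-47, -42] -> [-53, -48]
  [-39, -50, -18, 13, -32, 12, 24] -> [-39, -50, -18, -32] -> [-50, -39, -32, -18] -> [-56, -45, -38, -24]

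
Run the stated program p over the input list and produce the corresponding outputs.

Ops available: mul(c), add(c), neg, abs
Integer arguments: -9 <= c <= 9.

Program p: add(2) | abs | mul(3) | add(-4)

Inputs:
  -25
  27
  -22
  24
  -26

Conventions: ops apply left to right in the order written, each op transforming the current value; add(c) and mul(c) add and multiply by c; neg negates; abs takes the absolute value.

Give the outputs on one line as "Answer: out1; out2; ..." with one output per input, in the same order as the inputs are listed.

65; 83; 56; 74; 68

Execution, op by op:
  -25 -> -23 -> 23 -> 69 -> 65
  27 -> 29 -> 29 -> 87 -> 83
  -22 -> -20 -> 20 -> 60 -> 56
  24 -> 26 -> 26 -> 78 -> 74
  -26 -> -24 -> 24 -> 72 -> 68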